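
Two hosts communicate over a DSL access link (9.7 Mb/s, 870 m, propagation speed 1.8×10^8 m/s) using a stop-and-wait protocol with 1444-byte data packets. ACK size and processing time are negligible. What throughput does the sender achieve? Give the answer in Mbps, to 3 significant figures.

9.62 Mbps

t_tx = L/R = 11552/9700000 = 0.00119093 s.
t_prop = 870/180000000 = 4.83333e-06 s; RTT = 9.66667e-06 s.
Cycle = t_tx + RTT = 0.00120059 s.
Throughput = L / cycle = 11552 / 0.00120059 = 9.62 Mbps.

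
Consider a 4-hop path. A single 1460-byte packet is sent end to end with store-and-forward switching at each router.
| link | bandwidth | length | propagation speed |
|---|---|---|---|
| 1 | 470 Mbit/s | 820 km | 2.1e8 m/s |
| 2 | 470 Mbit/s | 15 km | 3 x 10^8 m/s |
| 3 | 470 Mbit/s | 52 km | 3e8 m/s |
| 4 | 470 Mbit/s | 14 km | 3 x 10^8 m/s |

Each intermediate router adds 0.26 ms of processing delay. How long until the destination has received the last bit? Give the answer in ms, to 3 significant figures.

5.05 ms

L = 1460 × 8 = 11680 bits.
Transmission delay per hop = L/R = 11680/470000000 = 0.0248511 ms; 4 hops → 0.0994043 ms.
Propagation delays (d/s per hop): 3.90476, 0.05, 0.173333, 0.0466667 ms; sum = 4.17476 ms.
Processing at 3 router(s): 3 × 0.26 ms = 0.78 ms.
End-to-end = 5.05 ms.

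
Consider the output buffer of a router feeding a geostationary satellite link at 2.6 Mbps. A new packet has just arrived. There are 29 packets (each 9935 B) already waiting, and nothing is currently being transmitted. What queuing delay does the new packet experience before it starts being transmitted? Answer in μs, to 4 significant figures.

886500 μs

Each queued packet: L/R = 79480/2600000 = 30569.2 μs.
29 queued → 886508 μs.
Queuing delay = 886500 μs.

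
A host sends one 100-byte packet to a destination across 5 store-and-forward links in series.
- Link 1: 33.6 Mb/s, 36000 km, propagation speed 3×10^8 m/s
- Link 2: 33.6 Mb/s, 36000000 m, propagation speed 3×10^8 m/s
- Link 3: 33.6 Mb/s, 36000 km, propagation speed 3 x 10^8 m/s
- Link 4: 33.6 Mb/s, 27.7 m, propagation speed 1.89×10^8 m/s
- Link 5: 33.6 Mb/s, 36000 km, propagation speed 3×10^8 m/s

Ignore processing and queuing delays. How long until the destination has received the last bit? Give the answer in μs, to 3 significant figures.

L = 100 × 8 = 800 bits.
Transmission delay per hop = L/R = 800/33600000 = 23.8095 μs; 5 hops → 119.048 μs.
Propagation delays (d/s per hop): 120000, 120000, 120000, 0.146561, 120000 μs; sum = 480000 μs.
End-to-end = 480000 μs.

480000 μs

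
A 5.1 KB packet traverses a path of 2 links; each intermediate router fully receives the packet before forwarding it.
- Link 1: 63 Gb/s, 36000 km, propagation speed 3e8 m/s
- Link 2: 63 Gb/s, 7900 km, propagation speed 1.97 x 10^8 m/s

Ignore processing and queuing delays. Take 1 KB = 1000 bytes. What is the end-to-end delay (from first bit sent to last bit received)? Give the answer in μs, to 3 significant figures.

160000 μs

L = 40800 bits.
Transmission delay per hop = L/R = 40800/63000000000 = 0.647619 μs; 2 hops → 1.29524 μs.
Propagation delays (d/s per hop): 120000, 40101.5 μs; sum = 160102 μs.
End-to-end = 160000 μs.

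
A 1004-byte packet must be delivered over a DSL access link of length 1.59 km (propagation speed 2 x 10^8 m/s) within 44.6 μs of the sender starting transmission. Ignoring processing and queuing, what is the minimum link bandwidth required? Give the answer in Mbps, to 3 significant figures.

219 Mbps

L = 8032 bits.
Propagation delay = 1590 / 200000000 = 7.95 μs.
Transmission budget = 44.6 − 7.95 = 36.65 μs.
R ≥ L / t_tx = 8032 bits / 3.665e-05 s = 219 Mbps.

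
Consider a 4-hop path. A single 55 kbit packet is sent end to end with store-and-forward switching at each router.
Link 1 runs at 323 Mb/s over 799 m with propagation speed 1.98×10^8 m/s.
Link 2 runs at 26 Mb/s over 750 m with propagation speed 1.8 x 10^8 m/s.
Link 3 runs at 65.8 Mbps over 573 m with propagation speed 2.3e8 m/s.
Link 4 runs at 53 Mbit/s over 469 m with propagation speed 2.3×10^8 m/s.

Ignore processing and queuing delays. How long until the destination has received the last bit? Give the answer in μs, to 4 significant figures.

L = 55000 bits.
Transmission delays (L/R per hop): 170.279, 2115.38, 835.866, 1037.74 μs; sum = 4159.27 μs.
Propagation delays (d/s per hop): 4.03535, 4.16667, 2.4913, 2.03913 μs; sum = 12.7325 μs.
End-to-end = 4172 μs.

4172 μs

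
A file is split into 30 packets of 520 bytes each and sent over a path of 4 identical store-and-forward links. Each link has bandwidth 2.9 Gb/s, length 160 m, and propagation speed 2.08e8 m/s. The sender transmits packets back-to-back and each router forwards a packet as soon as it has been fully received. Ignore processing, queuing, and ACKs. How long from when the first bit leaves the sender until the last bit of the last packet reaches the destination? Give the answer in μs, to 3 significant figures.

Per-hop transmission t_tx = L/R = 4160/2900000000 = 1.43448 μs.
Per-hop propagation t_prop = 160/208000000 = 0.769231 μs.
Pipeline fill: first packet needs 4·t_tx to clear all hops; remaining 29 packets each add one t_tx.
Total = (4+30-1)·t_tx + 4·t_prop = 33·1.43448 + 4·0.769231 = 50.4 μs.

50.4 μs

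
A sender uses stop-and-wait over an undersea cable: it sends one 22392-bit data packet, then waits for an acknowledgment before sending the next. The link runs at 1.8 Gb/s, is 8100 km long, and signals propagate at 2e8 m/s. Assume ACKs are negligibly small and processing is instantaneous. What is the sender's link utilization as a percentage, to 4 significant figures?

0.01536 %

t_tx = L/R = 22392/1800000000 = 1.244e-05 s.
t_prop = 8100000/200000000 = 0.0405 s; RTT = 0.081 s.
Cycle = t_tx + RTT = 0.0810124 s.
Utilization = t_tx / cycle = 1.244e-05/0.0810124 = 0.01536 %.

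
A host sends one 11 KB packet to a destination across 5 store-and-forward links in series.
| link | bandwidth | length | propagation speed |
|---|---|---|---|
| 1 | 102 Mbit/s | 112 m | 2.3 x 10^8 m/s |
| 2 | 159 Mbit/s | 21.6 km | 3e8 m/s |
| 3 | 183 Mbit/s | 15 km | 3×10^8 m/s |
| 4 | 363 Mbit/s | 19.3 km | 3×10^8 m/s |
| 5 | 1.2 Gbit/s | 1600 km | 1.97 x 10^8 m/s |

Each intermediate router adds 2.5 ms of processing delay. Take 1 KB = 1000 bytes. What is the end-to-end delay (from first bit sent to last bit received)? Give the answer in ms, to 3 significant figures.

L = 88000 bits.
Transmission delays (L/R per hop): 0.862745, 0.553459, 0.480874, 0.242424, 0.0733333 ms; sum = 2.21284 ms.
Propagation delays (d/s per hop): 0.000486957, 0.072, 0.05, 0.0643333, 8.12183 ms; sum = 8.30865 ms.
Processing at 4 router(s): 4 × 2.5 ms = 10 ms.
End-to-end = 20.5 ms.

20.5 ms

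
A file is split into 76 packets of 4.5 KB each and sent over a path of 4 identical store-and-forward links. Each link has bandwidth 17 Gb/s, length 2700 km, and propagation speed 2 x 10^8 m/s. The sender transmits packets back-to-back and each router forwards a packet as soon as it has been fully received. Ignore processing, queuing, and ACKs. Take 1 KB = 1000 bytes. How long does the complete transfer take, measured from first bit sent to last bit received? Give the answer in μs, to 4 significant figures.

54170 μs

Per-hop transmission t_tx = L/R = 36000/17000000000 = 2.11765 μs.
Per-hop propagation t_prop = 2700000/200000000 = 13500 μs.
Pipeline fill: first packet needs 4·t_tx to clear all hops; remaining 75 packets each add one t_tx.
Total = (4+76-1)·t_tx + 4·t_prop = 79·2.11765 + 4·13500 = 54170 μs.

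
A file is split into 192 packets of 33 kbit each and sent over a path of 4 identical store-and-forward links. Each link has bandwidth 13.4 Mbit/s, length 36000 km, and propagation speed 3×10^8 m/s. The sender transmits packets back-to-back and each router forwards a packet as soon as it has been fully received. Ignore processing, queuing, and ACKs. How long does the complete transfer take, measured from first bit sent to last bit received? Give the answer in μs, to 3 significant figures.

Per-hop transmission t_tx = L/R = 33000/13400000 = 2462.69 μs.
Per-hop propagation t_prop = 36000000/300000000 = 120000 μs.
Pipeline fill: first packet needs 4·t_tx to clear all hops; remaining 191 packets each add one t_tx.
Total = (4+192-1)·t_tx + 4·t_prop = 195·2462.69 + 4·120000 = 960000 μs.

960000 μs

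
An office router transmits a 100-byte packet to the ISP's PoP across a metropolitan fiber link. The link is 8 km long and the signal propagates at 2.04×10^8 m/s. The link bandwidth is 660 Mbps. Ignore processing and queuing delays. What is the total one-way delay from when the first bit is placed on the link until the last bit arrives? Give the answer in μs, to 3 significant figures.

L = 100 × 8 = 800 bits.
Transmission delay = L/R = 800 / 660000000 = 1.21212 μs.
Propagation delay = d/s = 8000 m / 204000000 m/s = 39.2157 μs.
Total = 40.4 μs.

40.4 μs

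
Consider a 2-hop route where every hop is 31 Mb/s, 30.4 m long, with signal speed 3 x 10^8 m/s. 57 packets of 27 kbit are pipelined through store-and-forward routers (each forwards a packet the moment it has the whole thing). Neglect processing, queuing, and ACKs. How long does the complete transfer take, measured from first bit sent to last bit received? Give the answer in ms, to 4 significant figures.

50.52 ms

Per-hop transmission t_tx = L/R = 27000/31000000 = 0.870968 ms.
Per-hop propagation t_prop = 30.4/300000000 = 0.000101333 ms.
Pipeline fill: first packet needs 2·t_tx to clear all hops; remaining 56 packets each add one t_tx.
Total = (2+57-1)·t_tx + 2·t_prop = 58·0.870968 + 2·0.000101333 = 50.52 ms.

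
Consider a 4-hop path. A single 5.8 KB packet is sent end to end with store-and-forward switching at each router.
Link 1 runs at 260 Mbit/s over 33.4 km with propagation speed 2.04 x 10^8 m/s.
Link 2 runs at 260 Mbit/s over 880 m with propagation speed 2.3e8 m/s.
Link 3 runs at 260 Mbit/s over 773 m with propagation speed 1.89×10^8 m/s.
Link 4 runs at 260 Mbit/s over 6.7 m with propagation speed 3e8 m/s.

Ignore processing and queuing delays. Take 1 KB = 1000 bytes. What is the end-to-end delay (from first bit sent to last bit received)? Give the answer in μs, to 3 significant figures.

L = 46400 bits.
Transmission delay per hop = L/R = 46400/260000000 = 178.462 μs; 4 hops → 713.846 μs.
Propagation delays (d/s per hop): 163.725, 3.82609, 4.08995, 0.0223333 μs; sum = 171.664 μs.
End-to-end = 886 μs.

886 μs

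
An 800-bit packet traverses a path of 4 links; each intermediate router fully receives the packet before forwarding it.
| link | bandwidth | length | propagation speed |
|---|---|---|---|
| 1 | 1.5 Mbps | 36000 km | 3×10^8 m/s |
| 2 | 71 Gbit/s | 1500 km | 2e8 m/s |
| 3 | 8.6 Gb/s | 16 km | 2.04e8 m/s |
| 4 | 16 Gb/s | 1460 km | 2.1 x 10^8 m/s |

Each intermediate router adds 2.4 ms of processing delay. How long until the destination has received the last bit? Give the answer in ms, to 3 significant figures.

142 ms

Transmission delays (L/R per hop): 0.533333, 1.12676e-05, 9.30233e-05, 5e-05 ms; sum = 0.533488 ms.
Propagation delays (d/s per hop): 120, 7.5, 0.0784314, 6.95238 ms; sum = 134.531 ms.
Processing at 3 router(s): 3 × 2.4 ms = 7.2 ms.
End-to-end = 142 ms.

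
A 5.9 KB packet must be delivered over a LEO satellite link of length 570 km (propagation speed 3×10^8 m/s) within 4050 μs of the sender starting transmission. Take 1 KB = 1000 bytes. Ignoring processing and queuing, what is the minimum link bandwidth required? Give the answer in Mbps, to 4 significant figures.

L = 47200 bits.
Propagation delay = 570000 / 300000000 = 1900 μs.
Transmission budget = 4050 − 1900 = 2150 μs.
R ≥ L / t_tx = 47200 bits / 0.00215 s = 21.95 Mbps.

21.95 Mbps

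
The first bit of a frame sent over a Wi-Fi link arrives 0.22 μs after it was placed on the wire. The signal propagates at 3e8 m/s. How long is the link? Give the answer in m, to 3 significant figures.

d = s × t_prop = 300000000 × 2.2e-07 = 66.0 m.

66.0 m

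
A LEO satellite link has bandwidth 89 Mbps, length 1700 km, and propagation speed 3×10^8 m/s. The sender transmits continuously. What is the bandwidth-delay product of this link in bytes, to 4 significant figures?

Propagation delay = 1700000 / 300000000 = 0.00566667 s.
BDP = R × t_prop = 89000000 × 0.00566667 = 504333 bits.
In bytes: 504333/8 = 63040 bytes.

63040 bytes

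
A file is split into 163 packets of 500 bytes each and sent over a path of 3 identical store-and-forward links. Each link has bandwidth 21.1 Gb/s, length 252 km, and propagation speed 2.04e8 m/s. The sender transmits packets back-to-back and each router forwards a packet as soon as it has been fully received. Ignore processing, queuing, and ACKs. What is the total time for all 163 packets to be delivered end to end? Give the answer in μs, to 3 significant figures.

3740 μs

Per-hop transmission t_tx = L/R = 4000/21100000000 = 0.189573 μs.
Per-hop propagation t_prop = 252000/204000000 = 1235.29 μs.
Pipeline fill: first packet needs 3·t_tx to clear all hops; remaining 162 packets each add one t_tx.
Total = (3+163-1)·t_tx + 3·t_prop = 165·0.189573 + 3·1235.29 = 3740 μs.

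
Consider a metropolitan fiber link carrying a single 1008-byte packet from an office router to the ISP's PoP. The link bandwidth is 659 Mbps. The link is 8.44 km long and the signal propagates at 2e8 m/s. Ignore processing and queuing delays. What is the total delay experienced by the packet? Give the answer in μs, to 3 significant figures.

54.4 μs

L = 1008 × 8 = 8064 bits.
Transmission delay = L/R = 8064 / 659000000 = 12.2367 μs.
Propagation delay = d/s = 8440 m / 200000000 m/s = 42.2 μs.
Total = 54.4 μs.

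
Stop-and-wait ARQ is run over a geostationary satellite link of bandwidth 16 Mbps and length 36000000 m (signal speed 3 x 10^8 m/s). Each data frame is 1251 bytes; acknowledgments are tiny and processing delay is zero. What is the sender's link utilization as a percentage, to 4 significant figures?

0.2599 %

t_tx = L/R = 10008/16000000 = 0.0006255 s.
t_prop = 36000000/300000000 = 0.12 s; RTT = 0.24 s.
Cycle = t_tx + RTT = 0.240626 s.
Utilization = t_tx / cycle = 0.0006255/0.240626 = 0.2599 %.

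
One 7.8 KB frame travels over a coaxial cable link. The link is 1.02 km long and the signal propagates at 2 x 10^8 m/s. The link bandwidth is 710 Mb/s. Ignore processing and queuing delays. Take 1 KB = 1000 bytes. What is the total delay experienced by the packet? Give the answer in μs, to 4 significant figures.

92.99 μs

L = 62400 bits.
Transmission delay = L/R = 62400 / 710000000 = 87.8873 μs.
Propagation delay = d/s = 1020 m / 200000000 m/s = 5.1 μs.
Total = 92.99 μs.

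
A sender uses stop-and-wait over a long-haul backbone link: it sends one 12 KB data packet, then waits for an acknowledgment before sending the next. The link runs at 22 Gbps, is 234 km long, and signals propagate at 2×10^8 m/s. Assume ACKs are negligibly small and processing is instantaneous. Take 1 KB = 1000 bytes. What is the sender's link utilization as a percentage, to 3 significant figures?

t_tx = L/R = 96000/22000000000 = 4.36364e-06 s.
t_prop = 234000/200000000 = 0.00117 s; RTT = 0.00234 s.
Cycle = t_tx + RTT = 0.00234436 s.
Utilization = t_tx / cycle = 4.36364e-06/0.00234436 = 0.186 %.

0.186 %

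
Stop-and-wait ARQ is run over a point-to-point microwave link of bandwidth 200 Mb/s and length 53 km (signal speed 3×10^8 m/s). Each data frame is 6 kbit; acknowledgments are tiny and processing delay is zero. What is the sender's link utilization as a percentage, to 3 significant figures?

t_tx = L/R = 6000/200000000 = 3e-05 s.
t_prop = 53000/300000000 = 0.000176667 s; RTT = 0.000353333 s.
Cycle = t_tx + RTT = 0.000383333 s.
Utilization = t_tx / cycle = 3e-05/0.000383333 = 7.83 %.

7.83 %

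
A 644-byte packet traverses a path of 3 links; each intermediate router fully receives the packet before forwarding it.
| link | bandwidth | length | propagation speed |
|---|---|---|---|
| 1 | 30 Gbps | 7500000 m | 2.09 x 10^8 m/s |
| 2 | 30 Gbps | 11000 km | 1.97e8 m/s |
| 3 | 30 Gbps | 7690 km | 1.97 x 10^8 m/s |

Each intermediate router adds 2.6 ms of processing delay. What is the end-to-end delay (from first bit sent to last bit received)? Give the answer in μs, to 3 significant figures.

L = 644 × 8 = 5152 bits.
Transmission delay per hop = L/R = 5152/30000000000 = 0.171733 μs; 3 hops → 0.5152 μs.
Propagation delays (d/s per hop): 35885.2, 55837.6, 39035.5 μs; sum = 130758 μs.
Processing at 2 router(s): 2 × 2.6 ms = 5200 μs.
End-to-end = 136000 μs.

136000 μs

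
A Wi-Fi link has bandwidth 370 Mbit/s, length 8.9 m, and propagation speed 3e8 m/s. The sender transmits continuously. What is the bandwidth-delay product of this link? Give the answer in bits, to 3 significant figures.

11.0 bits

Propagation delay = 8.9 / 300000000 = 2.96667e-08 s.
BDP = R × t_prop = 370000000 × 2.96667e-08 = 10.9767 bits.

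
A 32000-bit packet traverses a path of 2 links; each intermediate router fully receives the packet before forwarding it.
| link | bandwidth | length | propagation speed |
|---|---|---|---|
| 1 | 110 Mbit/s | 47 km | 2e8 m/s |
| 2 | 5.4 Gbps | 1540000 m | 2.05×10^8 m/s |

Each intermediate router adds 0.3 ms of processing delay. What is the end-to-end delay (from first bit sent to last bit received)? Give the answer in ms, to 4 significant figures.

8.344 ms

Transmission delays (L/R per hop): 0.290909, 0.00592593 ms; sum = 0.296835 ms.
Propagation delays (d/s per hop): 0.235, 7.5122 ms; sum = 7.7472 ms.
Processing at 1 router(s): 1 × 0.3 ms = 0.3 ms.
End-to-end = 8.344 ms.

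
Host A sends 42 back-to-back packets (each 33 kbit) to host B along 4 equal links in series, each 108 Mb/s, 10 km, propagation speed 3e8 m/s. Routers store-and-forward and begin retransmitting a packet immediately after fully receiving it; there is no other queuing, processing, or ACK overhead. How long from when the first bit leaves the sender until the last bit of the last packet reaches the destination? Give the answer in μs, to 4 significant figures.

13880 μs

Per-hop transmission t_tx = L/R = 33000/108000000 = 305.556 μs.
Per-hop propagation t_prop = 10000/300000000 = 33.3333 μs.
Pipeline fill: first packet needs 4·t_tx to clear all hops; remaining 41 packets each add one t_tx.
Total = (4+42-1)·t_tx + 4·t_prop = 45·305.556 + 4·33.3333 = 13880 μs.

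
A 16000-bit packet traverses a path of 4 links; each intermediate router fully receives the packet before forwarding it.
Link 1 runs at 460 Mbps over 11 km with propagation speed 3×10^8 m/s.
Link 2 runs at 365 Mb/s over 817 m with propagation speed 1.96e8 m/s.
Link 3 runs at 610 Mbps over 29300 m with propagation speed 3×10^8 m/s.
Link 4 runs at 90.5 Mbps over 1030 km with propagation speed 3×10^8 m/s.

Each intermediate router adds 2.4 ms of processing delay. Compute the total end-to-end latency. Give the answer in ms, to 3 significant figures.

11.1 ms

Transmission delays (L/R per hop): 0.0347826, 0.0438356, 0.0262295, 0.176796 ms; sum = 0.281643 ms.
Propagation delays (d/s per hop): 0.0366667, 0.00416837, 0.0976667, 3.43333 ms; sum = 3.57184 ms.
Processing at 3 router(s): 3 × 2.4 ms = 7.2 ms.
End-to-end = 11.1 ms.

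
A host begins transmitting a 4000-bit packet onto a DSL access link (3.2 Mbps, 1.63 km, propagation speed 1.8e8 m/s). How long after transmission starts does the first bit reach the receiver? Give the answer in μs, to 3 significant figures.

First bit experiences only propagation delay: d/s = 1630/180000000 = 9.06 μs.

9.06 μs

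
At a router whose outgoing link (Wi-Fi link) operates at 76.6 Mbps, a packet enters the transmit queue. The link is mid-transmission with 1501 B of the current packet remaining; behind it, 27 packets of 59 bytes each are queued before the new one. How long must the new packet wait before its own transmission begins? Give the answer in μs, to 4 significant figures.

323.1 μs

Each queued packet: L/R = 472/76600000 = 6.16188 μs.
27 queued → 166.371 μs.
Plus remaining 12008 bits of current packet: 156.762 μs.
Queuing delay = 323.1 μs.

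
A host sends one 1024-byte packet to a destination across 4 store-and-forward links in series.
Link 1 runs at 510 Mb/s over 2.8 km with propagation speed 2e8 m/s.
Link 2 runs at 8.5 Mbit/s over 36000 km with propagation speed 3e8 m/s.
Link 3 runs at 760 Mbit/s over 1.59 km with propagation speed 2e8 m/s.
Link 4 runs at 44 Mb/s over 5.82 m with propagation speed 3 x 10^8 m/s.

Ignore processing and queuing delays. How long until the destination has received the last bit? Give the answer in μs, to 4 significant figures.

121200 μs

L = 1024 × 8 = 8192 bits.
Transmission delays (L/R per hop): 16.0627, 963.765, 10.7789, 186.182 μs; sum = 1176.79 μs.
Propagation delays (d/s per hop): 14, 120000, 7.95, 0.0194 μs; sum = 120022 μs.
End-to-end = 121200 μs.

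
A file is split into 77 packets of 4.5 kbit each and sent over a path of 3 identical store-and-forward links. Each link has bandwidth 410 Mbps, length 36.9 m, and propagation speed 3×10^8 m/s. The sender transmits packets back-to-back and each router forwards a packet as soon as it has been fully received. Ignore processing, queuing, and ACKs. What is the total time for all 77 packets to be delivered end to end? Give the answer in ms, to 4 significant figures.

0.8674 ms

Per-hop transmission t_tx = L/R = 4500/410000000 = 0.0109756 ms.
Per-hop propagation t_prop = 36.9/300000000 = 0.000123 ms.
Pipeline fill: first packet needs 3·t_tx to clear all hops; remaining 76 packets each add one t_tx.
Total = (3+77-1)·t_tx + 3·t_prop = 79·0.0109756 + 3·0.000123 = 0.8674 ms.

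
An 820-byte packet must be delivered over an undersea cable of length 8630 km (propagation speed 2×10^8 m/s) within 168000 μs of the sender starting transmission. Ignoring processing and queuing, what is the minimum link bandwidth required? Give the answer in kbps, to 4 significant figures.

52.54 kbps

L = 6560 bits.
Propagation delay = 8630000 / 200000000 = 43150 μs.
Transmission budget = 168000 − 43150 = 124850 μs.
R ≥ L / t_tx = 6560 bits / 0.12485 s = 52.54 kbps.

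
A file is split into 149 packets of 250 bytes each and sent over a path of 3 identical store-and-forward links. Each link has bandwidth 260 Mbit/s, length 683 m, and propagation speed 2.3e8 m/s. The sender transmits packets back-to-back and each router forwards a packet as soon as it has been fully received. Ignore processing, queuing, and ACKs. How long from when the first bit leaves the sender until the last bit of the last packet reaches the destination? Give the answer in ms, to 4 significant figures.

1.170 ms

Per-hop transmission t_tx = L/R = 2000/260000000 = 0.00769231 ms.
Per-hop propagation t_prop = 683/2.3e+08 = 0.00296957 ms.
Pipeline fill: first packet needs 3·t_tx to clear all hops; remaining 148 packets each add one t_tx.
Total = (3+149-1)·t_tx + 3·t_prop = 151·0.00769231 + 3·0.00296957 = 1.170 ms.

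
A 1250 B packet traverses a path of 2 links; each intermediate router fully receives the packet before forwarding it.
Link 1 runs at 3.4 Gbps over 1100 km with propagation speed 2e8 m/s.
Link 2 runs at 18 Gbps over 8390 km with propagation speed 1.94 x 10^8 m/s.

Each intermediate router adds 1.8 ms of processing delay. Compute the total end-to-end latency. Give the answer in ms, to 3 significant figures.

L = 1250 × 8 = 10000 bits.
Transmission delays (L/R per hop): 0.00294118, 0.000555556 ms; sum = 0.00349673 ms.
Propagation delays (d/s per hop): 5.5, 43.2474 ms; sum = 48.7474 ms.
Processing at 1 router(s): 1 × 1.8 ms = 1.8 ms.
End-to-end = 50.6 ms.

50.6 ms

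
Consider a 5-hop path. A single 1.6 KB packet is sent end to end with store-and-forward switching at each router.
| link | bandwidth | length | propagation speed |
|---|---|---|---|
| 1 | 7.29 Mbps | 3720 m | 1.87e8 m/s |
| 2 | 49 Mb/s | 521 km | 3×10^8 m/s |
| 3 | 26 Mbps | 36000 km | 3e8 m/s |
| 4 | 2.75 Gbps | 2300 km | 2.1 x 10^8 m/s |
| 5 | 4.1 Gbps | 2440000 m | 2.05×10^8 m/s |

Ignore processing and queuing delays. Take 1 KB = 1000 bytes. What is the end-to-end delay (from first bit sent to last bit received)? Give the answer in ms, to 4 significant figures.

147.1 ms

L = 12800 bits.
Transmission delays (L/R per hop): 1.75583, 0.261224, 0.492308, 0.00465455, 0.00312195 ms; sum = 2.51714 ms.
Propagation delays (d/s per hop): 0.019893, 1.73667, 120, 10.9524, 11.9024 ms; sum = 144.611 ms.
End-to-end = 147.1 ms.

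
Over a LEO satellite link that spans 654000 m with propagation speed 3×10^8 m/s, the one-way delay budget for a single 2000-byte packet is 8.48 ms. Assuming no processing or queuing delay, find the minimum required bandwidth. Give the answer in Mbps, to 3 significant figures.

L = 16000 bits.
Propagation delay = 654000 / 300000000 = 2.18 ms.
Transmission budget = 8.48 − 2.18 = 6.3 ms.
R ≥ L / t_tx = 16000 bits / 0.0063 s = 2.54 Mbps.

2.54 Mbps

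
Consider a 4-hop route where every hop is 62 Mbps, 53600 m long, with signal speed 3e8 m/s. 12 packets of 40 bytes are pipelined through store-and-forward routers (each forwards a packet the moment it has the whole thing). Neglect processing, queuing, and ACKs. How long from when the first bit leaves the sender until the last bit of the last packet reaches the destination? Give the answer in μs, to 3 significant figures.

792 μs

Per-hop transmission t_tx = L/R = 320/62000000 = 5.16129 μs.
Per-hop propagation t_prop = 53600/300000000 = 178.667 μs.
Pipeline fill: first packet needs 4·t_tx to clear all hops; remaining 11 packets each add one t_tx.
Total = (4+12-1)·t_tx + 4·t_prop = 15·5.16129 + 4·178.667 = 792 μs.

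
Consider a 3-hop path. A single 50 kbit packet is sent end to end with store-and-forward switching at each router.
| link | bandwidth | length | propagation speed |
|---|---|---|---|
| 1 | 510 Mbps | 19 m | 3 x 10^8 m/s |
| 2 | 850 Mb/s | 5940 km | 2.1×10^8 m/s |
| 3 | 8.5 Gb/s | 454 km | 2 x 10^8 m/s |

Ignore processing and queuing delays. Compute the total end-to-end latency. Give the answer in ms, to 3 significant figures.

L = 50000 bits.
Transmission delays (L/R per hop): 0.0980392, 0.0588235, 0.00588235 ms; sum = 0.162745 ms.
Propagation delays (d/s per hop): 6.33333e-05, 28.2857, 2.27 ms; sum = 30.5558 ms.
End-to-end = 30.7 ms.

30.7 ms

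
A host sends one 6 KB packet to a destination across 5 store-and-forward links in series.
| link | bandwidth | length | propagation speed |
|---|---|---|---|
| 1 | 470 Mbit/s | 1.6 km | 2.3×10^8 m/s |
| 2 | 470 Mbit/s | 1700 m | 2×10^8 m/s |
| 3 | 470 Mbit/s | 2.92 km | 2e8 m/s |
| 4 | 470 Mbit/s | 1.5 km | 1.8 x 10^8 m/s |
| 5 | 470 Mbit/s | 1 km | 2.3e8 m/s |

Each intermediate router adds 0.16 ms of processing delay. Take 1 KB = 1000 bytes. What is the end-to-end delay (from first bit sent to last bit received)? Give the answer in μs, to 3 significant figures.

1190 μs

L = 48000 bits.
Transmission delay per hop = L/R = 48000/470000000 = 102.128 μs; 5 hops → 510.638 μs.
Propagation delays (d/s per hop): 6.95652, 8.5, 14.6, 8.33333, 4.34783 μs; sum = 42.7377 μs.
Processing at 4 router(s): 4 × 0.16 ms = 640 μs.
End-to-end = 1190 μs.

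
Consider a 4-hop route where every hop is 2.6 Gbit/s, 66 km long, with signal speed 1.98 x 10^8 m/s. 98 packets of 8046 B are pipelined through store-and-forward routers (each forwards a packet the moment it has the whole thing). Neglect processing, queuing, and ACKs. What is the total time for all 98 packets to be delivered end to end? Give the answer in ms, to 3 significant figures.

3.83 ms

Per-hop transmission t_tx = L/R = 64368/2600000000 = 0.0247569 ms.
Per-hop propagation t_prop = 66000/198000000 = 0.333333 ms.
Pipeline fill: first packet needs 4·t_tx to clear all hops; remaining 97 packets each add one t_tx.
Total = (4+98-1)·t_tx + 4·t_prop = 101·0.0247569 + 4·0.333333 = 3.83 ms.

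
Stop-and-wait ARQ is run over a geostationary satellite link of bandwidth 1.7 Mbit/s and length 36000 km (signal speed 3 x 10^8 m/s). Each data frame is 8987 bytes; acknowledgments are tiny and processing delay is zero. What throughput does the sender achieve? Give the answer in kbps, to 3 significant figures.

255 kbps

t_tx = L/R = 71896/1700000 = 0.0422918 s.
t_prop = 36000000/300000000 = 0.12 s; RTT = 0.24 s.
Cycle = t_tx + RTT = 0.282292 s.
Throughput = L / cycle = 71896 / 0.282292 = 255 kbps.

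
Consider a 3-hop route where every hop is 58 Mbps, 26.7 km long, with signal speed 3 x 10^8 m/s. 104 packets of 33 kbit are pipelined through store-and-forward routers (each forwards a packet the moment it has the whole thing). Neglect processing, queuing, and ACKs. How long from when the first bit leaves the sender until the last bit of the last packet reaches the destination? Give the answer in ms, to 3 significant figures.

Per-hop transmission t_tx = L/R = 33000/58000000 = 0.568966 ms.
Per-hop propagation t_prop = 26700/300000000 = 0.089 ms.
Pipeline fill: first packet needs 3·t_tx to clear all hops; remaining 103 packets each add one t_tx.
Total = (3+104-1)·t_tx + 3·t_prop = 106·0.568966 + 3·0.089 = 60.6 ms.

60.6 ms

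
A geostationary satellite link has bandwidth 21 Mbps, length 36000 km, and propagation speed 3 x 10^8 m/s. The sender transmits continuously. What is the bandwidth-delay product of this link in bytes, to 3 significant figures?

Propagation delay = 36000000 / 300000000 = 0.12 s.
BDP = R × t_prop = 21000000 × 0.12 = 2520000 bits.
In bytes: 2520000/8 = 315000 bytes.

315000 bytes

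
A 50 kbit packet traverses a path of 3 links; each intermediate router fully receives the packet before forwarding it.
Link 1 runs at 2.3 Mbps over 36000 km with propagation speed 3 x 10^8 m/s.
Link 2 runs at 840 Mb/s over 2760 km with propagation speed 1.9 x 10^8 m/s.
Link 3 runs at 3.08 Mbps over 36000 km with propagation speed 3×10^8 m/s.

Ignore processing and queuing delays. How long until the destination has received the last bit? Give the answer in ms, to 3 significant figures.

L = 50000 bits.
Transmission delays (L/R per hop): 21.7391, 0.0595238, 16.2338 ms; sum = 38.0324 ms.
Propagation delays (d/s per hop): 120, 14.5263, 120 ms; sum = 254.526 ms.
End-to-end = 293 ms.

293 ms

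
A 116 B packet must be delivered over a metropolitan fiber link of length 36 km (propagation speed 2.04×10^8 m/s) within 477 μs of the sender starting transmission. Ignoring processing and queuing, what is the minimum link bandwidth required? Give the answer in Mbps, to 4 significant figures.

3.088 Mbps

L = 928 bits.
Propagation delay = 36000 / 204000000 = 176.471 μs.
Transmission budget = 477 − 176.471 = 300.529 μs.
R ≥ L / t_tx = 928 bits / 0.000300529 s = 3.088 Mbps.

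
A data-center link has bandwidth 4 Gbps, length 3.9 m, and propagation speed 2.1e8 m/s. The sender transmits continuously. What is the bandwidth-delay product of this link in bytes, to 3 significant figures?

9.29 bytes

Propagation delay = 3.9 / 210000000 = 1.85714e-08 s.
BDP = R × t_prop = 4000000000 × 1.85714e-08 = 74.2857 bits.
In bytes: 74.2857/8 = 9.29 bytes.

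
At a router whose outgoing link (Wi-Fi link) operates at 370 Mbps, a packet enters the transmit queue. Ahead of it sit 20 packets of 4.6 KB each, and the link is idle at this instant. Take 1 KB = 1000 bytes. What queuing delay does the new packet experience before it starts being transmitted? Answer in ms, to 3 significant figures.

Each queued packet: L/R = 36800/370000000 = 0.0994595 ms.
20 queued → 1.98919 ms.
Queuing delay = 1.99 ms.

1.99 ms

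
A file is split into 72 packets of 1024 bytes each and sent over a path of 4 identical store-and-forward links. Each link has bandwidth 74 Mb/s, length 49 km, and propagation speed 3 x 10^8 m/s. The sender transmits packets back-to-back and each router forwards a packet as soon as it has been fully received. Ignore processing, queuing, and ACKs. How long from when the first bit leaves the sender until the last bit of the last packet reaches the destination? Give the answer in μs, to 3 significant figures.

8960 μs

Per-hop transmission t_tx = L/R = 8192/74000000 = 110.703 μs.
Per-hop propagation t_prop = 49000/300000000 = 163.333 μs.
Pipeline fill: first packet needs 4·t_tx to clear all hops; remaining 71 packets each add one t_tx.
Total = (4+72-1)·t_tx + 4·t_prop = 75·110.703 + 4·163.333 = 8960 μs.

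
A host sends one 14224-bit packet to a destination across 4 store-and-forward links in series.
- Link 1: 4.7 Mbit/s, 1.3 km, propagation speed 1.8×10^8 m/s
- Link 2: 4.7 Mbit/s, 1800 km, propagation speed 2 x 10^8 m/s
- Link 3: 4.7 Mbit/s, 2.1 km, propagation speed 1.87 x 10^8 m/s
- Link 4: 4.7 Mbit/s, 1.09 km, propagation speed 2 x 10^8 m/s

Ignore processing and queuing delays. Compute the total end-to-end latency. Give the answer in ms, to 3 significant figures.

Transmission delay per hop = L/R = 14224/4700000 = 3.02638 ms; 4 hops → 12.1055 ms.
Propagation delays (d/s per hop): 0.00722222, 9, 0.0112299, 0.00545 ms; sum = 9.0239 ms.
End-to-end = 21.1 ms.

21.1 ms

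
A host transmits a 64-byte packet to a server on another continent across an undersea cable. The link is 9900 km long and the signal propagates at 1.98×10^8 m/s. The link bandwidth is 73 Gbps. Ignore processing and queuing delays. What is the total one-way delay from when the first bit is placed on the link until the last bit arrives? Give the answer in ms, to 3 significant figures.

L = 64 × 8 = 512 bits.
Transmission delay = L/R = 512 / 73000000000 = 7.0137e-06 ms.
Propagation delay = d/s = 9900000 m / 198000000 m/s = 50 ms.
Total = 50.0 ms.

50.0 ms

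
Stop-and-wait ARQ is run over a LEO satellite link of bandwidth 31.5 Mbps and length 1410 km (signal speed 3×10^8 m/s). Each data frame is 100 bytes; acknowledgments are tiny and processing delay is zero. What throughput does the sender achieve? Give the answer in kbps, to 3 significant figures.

84.9 kbps

t_tx = L/R = 800/31500000 = 2.53968e-05 s.
t_prop = 1410000/300000000 = 0.0047 s; RTT = 0.0094 s.
Cycle = t_tx + RTT = 0.0094254 s.
Throughput = L / cycle = 800 / 0.0094254 = 84.9 kbps.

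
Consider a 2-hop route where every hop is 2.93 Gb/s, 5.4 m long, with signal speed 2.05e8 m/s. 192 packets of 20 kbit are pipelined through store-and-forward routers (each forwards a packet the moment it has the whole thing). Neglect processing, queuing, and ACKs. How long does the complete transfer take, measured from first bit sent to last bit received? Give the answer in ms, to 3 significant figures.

Per-hop transmission t_tx = L/R = 20000/2930000000 = 0.00682594 ms.
Per-hop propagation t_prop = 5.4/2.05e+08 = 2.63415e-05 ms.
Pipeline fill: first packet needs 2·t_tx to clear all hops; remaining 191 packets each add one t_tx.
Total = (2+192-1)·t_tx + 2·t_prop = 193·0.00682594 + 2·2.63415e-05 = 1.32 ms.

1.32 ms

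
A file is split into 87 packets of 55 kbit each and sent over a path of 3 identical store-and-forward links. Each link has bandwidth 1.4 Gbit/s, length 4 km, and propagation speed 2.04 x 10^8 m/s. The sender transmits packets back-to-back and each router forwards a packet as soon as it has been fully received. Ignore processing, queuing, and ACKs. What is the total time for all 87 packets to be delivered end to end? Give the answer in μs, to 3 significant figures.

Per-hop transmission t_tx = L/R = 55000/1400000000 = 39.2857 μs.
Per-hop propagation t_prop = 4000/204000000 = 19.6078 μs.
Pipeline fill: first packet needs 3·t_tx to clear all hops; remaining 86 packets each add one t_tx.
Total = (3+87-1)·t_tx + 3·t_prop = 89·39.2857 + 3·19.6078 = 3560 μs.

3560 μs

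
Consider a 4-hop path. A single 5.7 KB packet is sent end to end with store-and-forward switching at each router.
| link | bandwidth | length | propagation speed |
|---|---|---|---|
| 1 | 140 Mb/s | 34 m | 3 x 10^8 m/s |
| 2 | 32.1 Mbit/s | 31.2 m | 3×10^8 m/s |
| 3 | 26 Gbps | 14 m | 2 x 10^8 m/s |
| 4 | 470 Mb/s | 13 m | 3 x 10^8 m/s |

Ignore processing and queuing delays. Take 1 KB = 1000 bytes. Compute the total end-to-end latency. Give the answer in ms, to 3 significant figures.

1.85 ms

L = 45600 bits.
Transmission delays (L/R per hop): 0.325714, 1.42056, 0.00175385, 0.0970213 ms; sum = 1.84505 ms.
Propagation delays (d/s per hop): 0.000113333, 0.000104, 7e-05, 4.33333e-05 ms; sum = 0.000330667 ms.
End-to-end = 1.85 ms.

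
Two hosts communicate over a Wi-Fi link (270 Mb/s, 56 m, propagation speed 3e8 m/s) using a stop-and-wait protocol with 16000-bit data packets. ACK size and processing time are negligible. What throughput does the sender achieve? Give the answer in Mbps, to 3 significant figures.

t_tx = L/R = 16000/270000000 = 5.92593e-05 s.
t_prop = 56/300000000 = 1.86667e-07 s; RTT = 3.73333e-07 s.
Cycle = t_tx + RTT = 5.96326e-05 s.
Throughput = L / cycle = 16000 / 5.96326e-05 = 268 Mbps.

268 Mbps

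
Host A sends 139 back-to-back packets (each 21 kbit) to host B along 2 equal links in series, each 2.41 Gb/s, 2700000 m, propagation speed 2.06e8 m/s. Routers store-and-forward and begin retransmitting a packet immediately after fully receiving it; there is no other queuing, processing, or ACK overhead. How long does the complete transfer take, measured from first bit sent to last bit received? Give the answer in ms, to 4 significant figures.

27.43 ms

Per-hop transmission t_tx = L/R = 21000/2410000000 = 0.00871369 ms.
Per-hop propagation t_prop = 2700000/206000000 = 13.1068 ms.
Pipeline fill: first packet needs 2·t_tx to clear all hops; remaining 138 packets each add one t_tx.
Total = (2+139-1)·t_tx + 2·t_prop = 140·0.00871369 + 2·13.1068 = 27.43 ms.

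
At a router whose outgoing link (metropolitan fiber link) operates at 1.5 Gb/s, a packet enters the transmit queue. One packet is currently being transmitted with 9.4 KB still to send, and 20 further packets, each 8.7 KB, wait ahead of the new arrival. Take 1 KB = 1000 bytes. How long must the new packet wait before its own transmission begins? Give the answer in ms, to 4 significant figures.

Each queued packet: L/R = 69600/1500000000 = 0.0464 ms.
20 queued → 0.928 ms.
Plus remaining 75200 bits of current packet: 0.0501333 ms.
Queuing delay = 0.9781 ms.

0.9781 ms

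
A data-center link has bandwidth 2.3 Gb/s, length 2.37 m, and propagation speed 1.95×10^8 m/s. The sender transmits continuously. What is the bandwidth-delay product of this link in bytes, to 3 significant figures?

Propagation delay = 2.37 / 195000000 = 1.21538e-08 s.
BDP = R × t_prop = 2300000000 × 1.21538e-08 = 27.9538 bits.
In bytes: 27.9538/8 = 3.49 bytes.

3.49 bytes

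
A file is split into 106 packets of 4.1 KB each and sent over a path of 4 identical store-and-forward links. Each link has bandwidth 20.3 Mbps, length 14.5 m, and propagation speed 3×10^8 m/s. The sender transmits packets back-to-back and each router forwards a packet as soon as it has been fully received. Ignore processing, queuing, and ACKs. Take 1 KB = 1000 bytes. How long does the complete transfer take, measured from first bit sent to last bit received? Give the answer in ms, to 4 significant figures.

176.1 ms

Per-hop transmission t_tx = L/R = 32800/20300000 = 1.61576 ms.
Per-hop propagation t_prop = 14.5/300000000 = 4.83333e-05 ms.
Pipeline fill: first packet needs 4·t_tx to clear all hops; remaining 105 packets each add one t_tx.
Total = (4+106-1)·t_tx + 4·t_prop = 109·1.61576 + 4·4.83333e-05 = 176.1 ms.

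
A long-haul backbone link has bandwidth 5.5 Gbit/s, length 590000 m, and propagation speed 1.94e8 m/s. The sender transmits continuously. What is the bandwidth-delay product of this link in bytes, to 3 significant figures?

Propagation delay = 590000 / 194000000 = 0.00304124 s.
BDP = R × t_prop = 5500000000 × 0.00304124 = 16726800 bits.
In bytes: 16726800/8 = 2090000 bytes.

2090000 bytes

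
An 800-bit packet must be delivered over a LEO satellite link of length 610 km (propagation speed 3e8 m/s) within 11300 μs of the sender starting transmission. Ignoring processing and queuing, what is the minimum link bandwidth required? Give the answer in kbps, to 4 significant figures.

Propagation delay = 610000 / 300000000 = 2033.33 μs.
Transmission budget = 11300 − 2033.33 = 9266.67 μs.
R ≥ L / t_tx = 800 bits / 0.00926667 s = 86.33 kbps.

86.33 kbps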